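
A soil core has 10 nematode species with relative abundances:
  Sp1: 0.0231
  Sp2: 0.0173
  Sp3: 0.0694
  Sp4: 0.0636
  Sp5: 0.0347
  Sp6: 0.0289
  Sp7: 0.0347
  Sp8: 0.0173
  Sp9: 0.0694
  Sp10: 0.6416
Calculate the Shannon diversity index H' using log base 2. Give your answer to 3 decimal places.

2.010

Each pᵢ log₂ pᵢ term (working shown to 5 dp, full precision carried): 0.0231×(-5.43596)=-0.12557, 0.0173×(-5.85308)=-0.10126, 0.0694×(-3.84892)=-0.26712, 0.0636×(-3.97483)=-0.25280, 0.0347×(-4.84892)=-0.16826, 0.0289×(-5.11279)=-0.14776, 0.0347×(-4.84892)=-0.16826, 0.0173×(-5.85308)=-0.10126, 0.0694×(-3.84892)=-0.26712, 0.6416×(-0.64025)=-0.41079.
Sum = -2.01018, so H' = 2.010.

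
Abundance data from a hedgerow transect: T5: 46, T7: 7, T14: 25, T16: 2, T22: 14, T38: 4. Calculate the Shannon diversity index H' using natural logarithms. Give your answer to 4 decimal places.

1.3800

Total N = 46+7+25+2+14+4 = 98, so the proportions are 0.469388, 0.071429, 0.255102, 0.020408, 0.142857, 0.040816 (working shown to 6 dp, full precision carried).
Each pᵢ ln pᵢ term: 0.469388×(-0.756326)=-0.355010, 0.071429×(-2.639057)=-0.188504, 0.255102×(-1.366092)=-0.348493, 0.020408×(-3.891820)=-0.079425, 0.142857×(-1.945910)=-0.277987, 0.040816×(-3.198673)=-0.130558.
Sum = -1.379977, so H' = 1.3800.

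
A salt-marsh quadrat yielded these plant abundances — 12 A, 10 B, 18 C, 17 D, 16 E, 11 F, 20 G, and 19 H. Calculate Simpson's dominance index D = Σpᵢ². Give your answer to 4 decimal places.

0.1319

Total N = 12+10+18+17+16+11+20+19 = 123, so the proportions are 0.097561, 0.081301, 0.146341, 0.138211, 0.130081, 0.089431, 0.162602, 0.154472 (working shown to 6 dp, full precision carried).
D = 0.097561² + 0.081301² + 0.146341² + 0.138211² + 0.130081² + 0.089431² + 0.162602² + 0.154472² = 0.009518 + 0.006610 + 0.021416 + 0.019102 + 0.016921 + 0.007998 + 0.026439 + 0.023861 = 0.131866.
To 4 decimal places, D = 0.1319.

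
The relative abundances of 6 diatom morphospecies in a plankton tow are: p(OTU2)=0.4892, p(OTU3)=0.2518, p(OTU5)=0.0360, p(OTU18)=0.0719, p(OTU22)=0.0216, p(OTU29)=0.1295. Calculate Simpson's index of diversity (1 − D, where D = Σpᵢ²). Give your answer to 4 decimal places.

D = 0.4892² + 0.2518² + 0.036² + 0.0719² + 0.0216² + 0.1295² = 0.239317 + 0.063403 + 0.001296 + 0.005170 + 0.000467 + 0.016770 = 0.326422 (working shown to 6 dp, full precision carried).
So 1 − D = 0.673578, i.e. 0.6736 to 4 decimal places.

0.6736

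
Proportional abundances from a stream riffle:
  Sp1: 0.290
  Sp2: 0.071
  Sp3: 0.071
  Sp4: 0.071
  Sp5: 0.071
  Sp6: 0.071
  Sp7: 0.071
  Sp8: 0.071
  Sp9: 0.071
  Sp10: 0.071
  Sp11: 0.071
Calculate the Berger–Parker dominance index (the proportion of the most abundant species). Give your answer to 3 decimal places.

The largest proportion is 0.29, i.e. d = 0.290 to 3 decimal places.

0.290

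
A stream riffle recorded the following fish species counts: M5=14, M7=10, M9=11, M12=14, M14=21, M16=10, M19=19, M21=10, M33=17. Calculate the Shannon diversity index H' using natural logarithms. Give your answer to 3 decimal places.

Total N = 14+10+11+14+21+10+19+10+17 = 126, so the proportions are 0.11111, 0.07937, 0.0873, 0.11111, 0.16667, 0.07937, 0.15079, 0.07937, 0.13492 (working shown to 5 dp, full precision carried).
Each pᵢ ln pᵢ term: 0.11111×(-2.19722)=-0.24414, 0.07937×(-2.53370)=-0.20109, 0.0873×(-2.43839)=-0.21288, 0.11111×(-2.19722)=-0.24414, 0.16667×(-1.79176)=-0.29863, 0.07937×(-2.53370)=-0.20109, 0.15079×(-1.89184)=-0.28528, 0.07937×(-2.53370)=-0.20109, 0.13492×(-2.00307)=-0.27026.
Sum = -2.15857, so H' = 2.159.

2.159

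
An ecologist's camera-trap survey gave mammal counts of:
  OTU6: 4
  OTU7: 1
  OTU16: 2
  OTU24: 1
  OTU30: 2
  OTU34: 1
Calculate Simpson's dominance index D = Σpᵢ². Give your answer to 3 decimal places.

0.223

Total N = 4+1+2+1+2+1 = 11, so the proportions are 0.36364, 0.09091, 0.18182, 0.09091, 0.18182, 0.09091 (working shown to 5 dp, full precision carried).
D = 0.36364² + 0.09091² + 0.18182² + 0.09091² + 0.18182² + 0.09091² = 0.13223 + 0.00826 + 0.03306 + 0.00826 + 0.03306 + 0.00826 = 0.22314.
To 3 decimal places, D = 0.223.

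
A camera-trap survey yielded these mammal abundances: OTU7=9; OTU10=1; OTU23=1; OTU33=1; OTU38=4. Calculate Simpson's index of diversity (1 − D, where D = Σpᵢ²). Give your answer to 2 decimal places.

0.61

Total N = 9+1+1+1+4 = 16, so the proportions are 0.5625, 0.0625, 0.0625, 0.0625, 0.25 (working shown to 4 dp, full precision carried).
D = 0.5625² + 0.0625² + 0.0625² + 0.0625² + 0.25² = 0.3164 + 0.0039 + 0.0039 + 0.0039 + 0.0625 = 0.3906.
So 1 − D = 0.6094, i.e. 0.61 to 2 decimal places.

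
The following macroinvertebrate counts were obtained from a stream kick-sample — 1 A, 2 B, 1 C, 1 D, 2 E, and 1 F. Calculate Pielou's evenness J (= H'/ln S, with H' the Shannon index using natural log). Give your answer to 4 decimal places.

Total N = 1+2+1+1+2+1 = 8, so the proportions are 0.125, 0.25, 0.125, 0.125, 0.25, 0.125 (working shown to 6 dp, full precision carried).
H' = −Σ pᵢ ln pᵢ = −((-0.259930) + (-0.346574) + (-0.259930) + (-0.259930) + (-0.346574) + (-0.259930)) = 1.732868.
With S = 6 species, ln S = 1.791759, so J = 1.732868/1.791759 = 0.967132, i.e. 0.9671 to 4 decimal places.

0.9671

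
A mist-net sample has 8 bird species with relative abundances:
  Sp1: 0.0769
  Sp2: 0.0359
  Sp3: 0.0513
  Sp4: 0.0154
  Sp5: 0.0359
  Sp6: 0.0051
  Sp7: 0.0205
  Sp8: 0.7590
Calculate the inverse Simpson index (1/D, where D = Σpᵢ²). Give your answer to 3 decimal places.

D = 0.0769² + 0.0359² + 0.0513² + 0.0154² + 0.0359² + 0.0051² + 0.0205² + 0.759² = 0.005914 + 0.001289 + 0.002632 + 0.000237 + 0.001289 + 0.000026 + 0.000420 + 0.576081 = 0.587887 (working shown to 6 dp, full precision carried).
So 1/D = 1.70101, i.e. 1.701 to 3 decimal places.

1.701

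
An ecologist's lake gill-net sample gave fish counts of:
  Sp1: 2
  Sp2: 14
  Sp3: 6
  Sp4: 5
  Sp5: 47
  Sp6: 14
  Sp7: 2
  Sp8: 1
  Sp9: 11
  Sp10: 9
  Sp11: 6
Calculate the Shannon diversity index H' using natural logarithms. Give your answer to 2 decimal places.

Total N = 2+14+6+5+47+14+2+1+11+9+6 = 117, so the proportions are 0.0171, 0.1197, 0.0513, 0.0427, 0.4017, 0.1197, 0.0171, 0.0085, 0.094, 0.0769, 0.0513 (working shown to 4 dp, full precision carried).
Each pᵢ ln pᵢ term: 0.0171×(-4.0690)=-0.0696, 0.1197×(-2.1231)=-0.2540, 0.0513×(-2.9704)=-0.1523, 0.0427×(-3.1527)=-0.1347, 0.4017×(-0.9120)=-0.3664, 0.1197×(-2.1231)=-0.2540, 0.0171×(-4.0690)=-0.0696, 0.0085×(-4.7622)=-0.0407, 0.094×(-2.3643)=-0.2223, 0.0769×(-2.5649)=-0.1973, 0.0513×(-2.9704)=-0.1523.
Sum = -1.9133, so H' = 1.91.

1.91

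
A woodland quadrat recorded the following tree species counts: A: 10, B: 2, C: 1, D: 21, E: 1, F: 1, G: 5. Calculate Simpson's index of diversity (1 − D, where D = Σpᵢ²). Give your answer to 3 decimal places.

0.659

Total N = 10+2+1+21+1+1+5 = 41, so the proportions are 0.2439, 0.04878, 0.02439, 0.5122, 0.02439, 0.02439, 0.12195 (working shown to 5 dp, full precision carried).
D = 0.2439² + 0.04878² + 0.02439² + 0.5122² + 0.02439² + 0.02439² + 0.12195² = 0.05949 + 0.00238 + 0.00059 + 0.26234 + 0.00059 + 0.00059 + 0.01487 = 0.34087.
So 1 − D = 0.65913, i.e. 0.659 to 3 decimal places.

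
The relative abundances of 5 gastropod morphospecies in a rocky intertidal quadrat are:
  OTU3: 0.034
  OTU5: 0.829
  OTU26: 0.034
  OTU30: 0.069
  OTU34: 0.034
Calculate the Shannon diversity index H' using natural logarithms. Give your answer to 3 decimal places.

0.685

Each pᵢ ln pᵢ term (working shown to 5 dp, full precision carried): 0.034×(-3.38139)=-0.11497, 0.829×(-0.18754)=-0.15547, 0.034×(-3.38139)=-0.11497, 0.069×(-2.67365)=-0.18448, 0.034×(-3.38139)=-0.11497.
Sum = -0.68485, so H' = 0.685.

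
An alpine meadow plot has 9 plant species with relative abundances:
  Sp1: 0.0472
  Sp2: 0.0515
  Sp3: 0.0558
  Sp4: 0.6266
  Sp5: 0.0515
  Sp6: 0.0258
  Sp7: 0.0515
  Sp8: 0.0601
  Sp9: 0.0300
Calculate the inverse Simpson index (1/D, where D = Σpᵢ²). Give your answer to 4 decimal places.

2.4325

D = 0.0472² + 0.0515² + 0.0558² + 0.6266² + 0.0515² + 0.0258² + 0.0515² + 0.0601² + 0.03² = 0.0022278 + 0.0026522 + 0.0031136 + 0.3926276 + 0.0026522 + 0.0006656 + 0.0026522 + 0.0036120 + 0.0009000 = 0.4111034 (working shown to 7 dp, full precision carried).
So 1/D = 2.432478, i.e. 2.4325 to 4 decimal places.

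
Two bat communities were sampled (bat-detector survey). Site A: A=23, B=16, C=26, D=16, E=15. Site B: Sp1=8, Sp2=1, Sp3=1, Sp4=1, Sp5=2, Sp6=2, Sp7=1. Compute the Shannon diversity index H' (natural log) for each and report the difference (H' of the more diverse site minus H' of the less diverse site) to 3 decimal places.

Site A: N=96, proportions 0.239583, 0.166667, 0.270833, 0.166667, 0.15625, giving H' = 1.583406 (working shown to 6 dp, full precision carried).
Site B: N=16, proportions 0.5, 0.0625, 0.0625, 0.0625, 0.125, 0.125, 0.0625, giving H' = 1.559581.
Difference = |1.583406 − 1.559581| = 0.023825, i.e. 0.024 to 3 decimal places.

0.024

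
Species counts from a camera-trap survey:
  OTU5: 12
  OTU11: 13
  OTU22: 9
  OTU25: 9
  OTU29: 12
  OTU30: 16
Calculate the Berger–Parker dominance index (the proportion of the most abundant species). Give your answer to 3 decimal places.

0.225

Total N = 12+13+9+9+12+16 = 71, so the proportions are 0.16901, 0.1831, 0.12676, 0.12676, 0.16901, 0.22535 (working shown to 5 dp, full precision carried).
The largest proportion is 0.22535, i.e. d = 0.225 to 3 decimal places.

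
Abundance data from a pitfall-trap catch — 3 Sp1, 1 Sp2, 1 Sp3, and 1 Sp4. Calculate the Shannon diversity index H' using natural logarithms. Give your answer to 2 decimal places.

1.24

Total N = 3+1+1+1 = 6, so the proportions are 0.5, 0.1667, 0.1667, 0.1667 (working shown to 4 dp, full precision carried).
Each pᵢ ln pᵢ term: 0.5×(-0.6931)=-0.3466, 0.1667×(-1.7918)=-0.2986, 0.1667×(-1.7918)=-0.2986, 0.1667×(-1.7918)=-0.2986.
Sum = -1.2425, so H' = 1.24.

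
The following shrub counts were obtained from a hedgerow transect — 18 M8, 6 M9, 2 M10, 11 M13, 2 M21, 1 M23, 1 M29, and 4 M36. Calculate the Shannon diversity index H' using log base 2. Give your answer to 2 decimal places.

2.37

Total N = 18+6+2+11+2+1+1+4 = 45, so the proportions are 0.4, 0.1333, 0.0444, 0.2444, 0.0444, 0.0222, 0.0222, 0.0889 (working shown to 4 dp, full precision carried).
Each pᵢ log₂ pᵢ term: 0.4×(-1.3219)=-0.5288, 0.1333×(-2.9069)=-0.3876, 0.0444×(-4.4919)=-0.1996, 0.2444×(-2.0324)=-0.4968, 0.0444×(-4.4919)=-0.1996, 0.0222×(-5.4919)=-0.1220, 0.0222×(-5.4919)=-0.1220, 0.0889×(-3.4919)=-0.3104.
Sum = -2.3669, so H' = 2.37.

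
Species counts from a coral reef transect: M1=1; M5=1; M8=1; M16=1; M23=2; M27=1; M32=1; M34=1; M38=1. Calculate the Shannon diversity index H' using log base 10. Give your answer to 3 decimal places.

0.940

Total N = 1+1+1+1+2+1+1+1+1 = 10, so the proportions are 0.1, 0.1, 0.1, 0.1, 0.2, 0.1, 0.1, 0.1, 0.1 (working shown to 5 dp, full precision carried).
Each pᵢ log₁₀ pᵢ term: 0.1×(-1.00000)=-0.10000, 0.1×(-1.00000)=-0.10000, 0.1×(-1.00000)=-0.10000, 0.1×(-1.00000)=-0.10000, 0.2×(-0.69897)=-0.13979, 0.1×(-1.00000)=-0.10000, 0.1×(-1.00000)=-0.10000, 0.1×(-1.00000)=-0.10000, 0.1×(-1.00000)=-0.10000.
Sum = -0.93979, so H' = 0.940.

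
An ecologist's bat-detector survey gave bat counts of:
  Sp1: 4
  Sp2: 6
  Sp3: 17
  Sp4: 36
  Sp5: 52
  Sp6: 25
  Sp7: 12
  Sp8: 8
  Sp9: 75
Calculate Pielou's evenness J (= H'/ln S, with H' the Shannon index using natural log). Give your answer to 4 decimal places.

0.8392

Total N = 4+6+17+36+52+25+12+8+75 = 235, so the proportions are 0.017021, 0.025532, 0.07234, 0.153191, 0.221277, 0.106383, 0.051064, 0.034043, 0.319149 (working shown to 6 dp, full precision carried).
H' = −Σ pᵢ ln pᵢ = −((-0.069333) + (-0.093647) + (-0.189993) + (-0.287397) + (-0.333761) + (-0.238373) + (-0.151898) + (-0.115069) + (-0.364499)) = 1.843970.
With S = 9 species, ln S = 2.197225, so J = 1.843970/2.197225 = 0.839227, i.e. 0.8392 to 4 decimal places.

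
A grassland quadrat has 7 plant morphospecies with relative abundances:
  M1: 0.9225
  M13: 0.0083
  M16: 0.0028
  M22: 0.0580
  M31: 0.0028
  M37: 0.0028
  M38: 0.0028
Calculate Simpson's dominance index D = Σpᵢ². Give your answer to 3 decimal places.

0.854

D = 0.9225² + 0.0083² + 0.0028² + 0.058² + 0.0028² + 0.0028² + 0.0028² = 0.85101 + 0.00007 + 0.00001 + 0.00336 + 0.00001 + 0.00001 + 0.00001 = 0.85447 (working shown to 5 dp, full precision carried).
To 3 decimal places, D = 0.854.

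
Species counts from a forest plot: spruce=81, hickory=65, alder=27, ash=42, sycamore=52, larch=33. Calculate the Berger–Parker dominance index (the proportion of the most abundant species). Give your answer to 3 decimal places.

0.270

Total N = 81+65+27+42+52+33 = 300, so the proportions are 0.27, 0.21667, 0.09, 0.14, 0.17333, 0.11 (working shown to 5 dp, full precision carried).
The largest proportion is 0.27, i.e. d = 0.270 to 3 decimal places.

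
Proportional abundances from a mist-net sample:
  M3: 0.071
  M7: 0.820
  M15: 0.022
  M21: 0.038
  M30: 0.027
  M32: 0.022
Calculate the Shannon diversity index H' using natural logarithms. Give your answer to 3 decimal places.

0.740

Each pᵢ ln pᵢ term (working shown to 5 dp, full precision carried): 0.071×(-2.64508)=-0.18780, 0.82×(-0.19845)=-0.16273, 0.022×(-3.81671)=-0.08397, 0.038×(-3.27017)=-0.12427, 0.027×(-3.61192)=-0.09752, 0.022×(-3.81671)=-0.08397.
Sum = -0.74025, so H' = 0.740.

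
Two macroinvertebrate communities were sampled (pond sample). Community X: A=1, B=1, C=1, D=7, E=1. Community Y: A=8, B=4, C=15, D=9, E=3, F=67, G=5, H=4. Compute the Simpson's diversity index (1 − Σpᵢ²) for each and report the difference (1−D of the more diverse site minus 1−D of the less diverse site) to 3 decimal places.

0.066

Community X: N=11, proportions 0.09091, 0.09091, 0.09091, 0.63636, 0.09091, giving 1−D = 0.56198 (working shown to 5 dp, full precision carried).
Community Y: N=115, proportions 0.06957, 0.03478, 0.13043, 0.07826, 0.02609, 0.58261, 0.04348, 0.03478, giving 1−D = 0.62760.
Difference = |0.56198 − 0.62760| = 0.06562, i.e. 0.066 to 3 decimal places.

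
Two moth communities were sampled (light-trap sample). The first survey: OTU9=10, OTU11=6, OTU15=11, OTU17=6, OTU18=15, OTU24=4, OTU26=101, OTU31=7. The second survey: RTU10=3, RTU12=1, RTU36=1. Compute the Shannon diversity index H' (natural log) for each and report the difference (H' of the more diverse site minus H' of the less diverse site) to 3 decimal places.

0.395

The first survey: N=160, proportions 0.0625, 0.0375, 0.06875, 0.0375, 0.09375, 0.025, 0.63125, 0.04375, giving H' = 1.34506 (working shown to 5 dp, full precision carried).
The second survey: N=5, proportions 0.6, 0.2, 0.2, giving H' = 0.95027.
Difference = |1.34506 − 0.95027| = 0.39479, i.e. 0.395 to 3 decimal places.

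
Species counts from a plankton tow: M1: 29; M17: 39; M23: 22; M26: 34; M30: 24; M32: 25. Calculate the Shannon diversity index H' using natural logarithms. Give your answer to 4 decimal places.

Total N = 29+39+22+34+24+25 = 173, so the proportions are 0.16763, 0.225434, 0.127168, 0.196532, 0.138728, 0.144509 (working shown to 6 dp, full precision carried).
Each pᵢ ln pᵢ term: 0.16763×(-1.785996)=-0.299387, 0.225434×(-1.489730)=-0.335835, 0.127168×(-2.062249)=-0.262251, 0.196532×(-1.626931)=-0.319744, 0.138728×(-1.975238)=-0.274021, 0.144509×(-1.934416)=-0.279540.
Sum = -1.770778, so H' = 1.7708.

1.7708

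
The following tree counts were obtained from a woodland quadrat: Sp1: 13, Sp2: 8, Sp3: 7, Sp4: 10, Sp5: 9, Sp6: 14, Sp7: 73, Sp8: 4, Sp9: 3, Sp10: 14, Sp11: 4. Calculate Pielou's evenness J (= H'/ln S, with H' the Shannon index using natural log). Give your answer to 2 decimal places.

0.78

Total N = 13+8+7+10+9+14+73+4+3+14+4 = 159, so the proportions are 0.0818, 0.0503, 0.044, 0.0629, 0.0566, 0.0881, 0.4591, 0.0252, 0.0189, 0.0881, 0.0252 (working shown to 4 dp, full precision carried).
H' = −Σ pᵢ ln pᵢ = −((-0.2047) + (-0.1504) + (-0.1375) + (-0.1740) + (-0.1625) + (-0.2139) + (-0.3574) + (-0.0926) + (-0.0749) + (-0.2139) + (-0.0926)) = 1.8747.
With S = 11 species, ln S = 2.3979, so J = 1.8747/2.3979 = 0.7818, i.e. 0.78 to 2 decimal places.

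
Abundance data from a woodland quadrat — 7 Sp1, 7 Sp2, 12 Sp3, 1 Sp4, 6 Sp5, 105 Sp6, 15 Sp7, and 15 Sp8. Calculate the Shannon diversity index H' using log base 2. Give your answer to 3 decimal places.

1.916

Total N = 7+7+12+1+6+105+15+15 = 168, so the proportions are 0.04167, 0.04167, 0.07143, 0.00595, 0.03571, 0.625, 0.08929, 0.08929 (working shown to 5 dp, full precision carried).
Each pᵢ log₂ pᵢ term: 0.04167×(-4.58496)=-0.19104, 0.04167×(-4.58496)=-0.19104, 0.07143×(-3.80735)=-0.27195, 0.00595×(-7.39232)=-0.04400, 0.03571×(-4.80735)=-0.17169, 0.625×(-0.67807)=-0.42379, 0.08929×(-3.48543)=-0.31120, 0.08929×(-3.48543)=-0.31120.
Sum = -1.91592, so H' = 1.916.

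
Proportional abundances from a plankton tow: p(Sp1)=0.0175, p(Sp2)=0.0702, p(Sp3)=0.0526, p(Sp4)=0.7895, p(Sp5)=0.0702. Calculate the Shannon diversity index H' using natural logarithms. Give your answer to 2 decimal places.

0.79

Each pᵢ ln pᵢ term (working shown to 4 dp, full precision carried): 0.0175×(-4.0456)=-0.0708, 0.0702×(-2.6564)=-0.1865, 0.0526×(-2.9450)=-0.1549, 0.7895×(-0.2364)=-0.1866, 0.0702×(-2.6564)=-0.1865.
Sum = -0.7853, so H' = 0.79.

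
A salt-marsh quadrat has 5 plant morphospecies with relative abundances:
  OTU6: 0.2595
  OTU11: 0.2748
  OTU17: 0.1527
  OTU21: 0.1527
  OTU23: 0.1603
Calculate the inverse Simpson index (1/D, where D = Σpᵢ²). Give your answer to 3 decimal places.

4.647

D = 0.2595² + 0.2748² + 0.1527² + 0.1527² + 0.1603² = 0.0673403 + 0.0755150 + 0.0233173 + 0.0233173 + 0.0256961 = 0.2151860 (working shown to 7 dp, full precision carried).
So 1/D = 4.64714, i.e. 4.647 to 3 decimal places.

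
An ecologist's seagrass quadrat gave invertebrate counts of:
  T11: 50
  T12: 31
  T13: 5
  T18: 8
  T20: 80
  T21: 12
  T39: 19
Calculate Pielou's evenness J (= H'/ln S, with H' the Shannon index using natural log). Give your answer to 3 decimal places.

0.823

Total N = 50+31+5+8+80+12+19 = 205, so the proportions are 0.2439, 0.15122, 0.02439, 0.03902, 0.39024, 0.05854, 0.09268 (working shown to 5 dp, full precision carried).
H' = −Σ pᵢ ln pᵢ = −((-0.34414) + (-0.28566) + (-0.09057) + (-0.12658) + (-0.36721) + (-0.16613) + (-0.22045)) = 1.60075.
With S = 7 species, ln S = 1.94591, so J = 1.60075/1.94591 = 0.82262, i.e. 0.823 to 3 decimal places.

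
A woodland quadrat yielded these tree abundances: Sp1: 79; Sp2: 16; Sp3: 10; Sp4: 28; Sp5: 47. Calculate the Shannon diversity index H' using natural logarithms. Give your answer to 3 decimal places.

Total N = 79+16+10+28+47 = 180, so the proportions are 0.43889, 0.08889, 0.05556, 0.15556, 0.26111 (working shown to 5 dp, full precision carried).
Each pᵢ ln pᵢ term: 0.43889×(-0.82351)=-0.36143, 0.08889×(-2.42037)=-0.21514, 0.05556×(-2.89037)=-0.16058, 0.15556×(-1.86075)=-0.28945, 0.26111×(-1.34281)=-0.35062.
Sum = -1.37722, so H' = 1.377.

1.377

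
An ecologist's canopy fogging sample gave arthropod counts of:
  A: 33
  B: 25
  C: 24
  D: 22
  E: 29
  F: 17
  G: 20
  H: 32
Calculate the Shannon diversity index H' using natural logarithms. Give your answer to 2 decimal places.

2.06

Total N = 33+25+24+22+29+17+20+32 = 202, so the proportions are 0.1634, 0.1238, 0.1188, 0.1089, 0.1436, 0.0842, 0.099, 0.1584 (working shown to 4 dp, full precision carried).
Each pᵢ ln pᵢ term: 0.1634×(-1.8118)=-0.2960, 0.1238×(-2.0894)=-0.2586, 0.1188×(-2.1302)=-0.2531, 0.1089×(-2.2172)=-0.2415, 0.1436×(-1.9410)=-0.2787, 0.0842×(-2.4751)=-0.2083, 0.099×(-2.3125)=-0.2290, 0.1584×(-1.8425)=-0.2919.
Sum = -2.0569, so H' = 2.06.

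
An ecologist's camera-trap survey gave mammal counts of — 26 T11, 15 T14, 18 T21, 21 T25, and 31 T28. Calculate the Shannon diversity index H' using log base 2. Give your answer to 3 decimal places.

Total N = 26+15+18+21+31 = 111, so the proportions are 0.23423, 0.13514, 0.16216, 0.18919, 0.27928 (working shown to 5 dp, full precision carried).
Each pᵢ log₂ pᵢ term: 0.23423×(-2.09398)=-0.49048, 0.13514×(-2.88753)=-0.39021, 0.16216×(-2.62449)=-0.42559, 0.18919×(-2.40210)=-0.45445, 0.27928×(-1.84022)=-0.51394.
Sum = -2.27467, so H' = 2.275.

2.275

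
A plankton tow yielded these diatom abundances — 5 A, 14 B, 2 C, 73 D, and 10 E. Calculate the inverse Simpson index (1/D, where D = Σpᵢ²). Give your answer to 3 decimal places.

1.913

Total N = 5+14+2+73+10 = 104, so the proportions are 0.048077, 0.134615, 0.019231, 0.701923, 0.096154 (working shown to 6 dp, full precision carried).
D = 0.048077² + 0.134615² + 0.019231² + 0.701923² + 0.096154² = 0.002311 + 0.018121 + 0.000370 + 0.492696 + 0.009246 = 0.522744.
So 1/D = 1.91298, i.e. 1.913 to 3 decimal places.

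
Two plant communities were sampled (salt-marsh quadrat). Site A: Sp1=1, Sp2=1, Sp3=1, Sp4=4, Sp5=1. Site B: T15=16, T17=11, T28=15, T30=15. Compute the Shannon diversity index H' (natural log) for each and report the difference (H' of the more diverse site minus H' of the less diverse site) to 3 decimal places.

0.010

Site A: N=8, proportions 0.125, 0.125, 0.125, 0.5, 0.125, giving H' = 1.38629 (working shown to 5 dp, full precision carried).
Site B: N=57, proportions 0.2807, 0.19298, 0.26316, 0.26316, giving H' = 1.37674.
Difference = |1.38629 − 1.37674| = 0.00955, i.e. 0.010 to 3 decimal places.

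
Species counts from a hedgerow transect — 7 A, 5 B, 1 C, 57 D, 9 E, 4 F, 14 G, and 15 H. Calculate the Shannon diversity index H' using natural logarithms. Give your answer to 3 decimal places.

1.549

Total N = 7+5+1+57+9+4+14+15 = 112, so the proportions are 0.0625, 0.04464, 0.00893, 0.50893, 0.08036, 0.03571, 0.125, 0.13393 (working shown to 5 dp, full precision carried).
Each pᵢ ln pᵢ term: 0.0625×(-2.77259)=-0.17329, 0.04464×(-3.10906)=-0.13880, 0.00893×(-4.71850)=-0.04213, 0.50893×(-0.67545)=-0.34375, 0.08036×(-2.52127)=-0.20260, 0.03571×(-3.33220)=-0.11901, 0.125×(-2.07944)=-0.25993, 0.13393×(-2.01045)=-0.26926.
Sum = -1.54876, so H' = 1.549.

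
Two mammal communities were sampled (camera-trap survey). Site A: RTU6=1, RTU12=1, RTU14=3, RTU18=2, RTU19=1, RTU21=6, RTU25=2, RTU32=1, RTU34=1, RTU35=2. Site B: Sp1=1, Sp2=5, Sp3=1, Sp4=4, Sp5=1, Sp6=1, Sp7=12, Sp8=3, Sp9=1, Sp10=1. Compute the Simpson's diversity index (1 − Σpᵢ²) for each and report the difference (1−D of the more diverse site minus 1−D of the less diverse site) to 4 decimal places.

Site A: N=20, proportions 0.05, 0.05, 0.15, 0.1, 0.05, 0.3, 0.1, 0.05, 0.05, 0.1, giving 1−D = 0.845000 (working shown to 6 dp, full precision carried).
Site B: N=30, proportions 0.033333, 0.166667, 0.033333, 0.133333, 0.033333, 0.033333, 0.4, 0.1, 0.033333, 0.033333, giving 1−D = 0.777778.
Difference = |0.845000 − 0.777778| = 0.067222, i.e. 0.0672 to 4 decimal places.

0.0672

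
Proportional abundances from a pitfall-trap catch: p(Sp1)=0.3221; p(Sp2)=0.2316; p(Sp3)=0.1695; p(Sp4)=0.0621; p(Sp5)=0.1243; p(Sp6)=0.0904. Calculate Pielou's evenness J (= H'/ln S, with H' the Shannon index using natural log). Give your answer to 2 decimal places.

0.92

H' = −Σ pᵢ ln pᵢ = −((-0.3649) + (-0.3388) + (-0.3008) + (-0.1726) + (-0.2592) + (-0.2173)) = 1.6535 (working shown to 4 dp, full precision carried).
With S = 6 species, ln S = 1.7918, so J = 1.6535/1.7918 = 0.9229, i.e. 0.92 to 2 decimal places.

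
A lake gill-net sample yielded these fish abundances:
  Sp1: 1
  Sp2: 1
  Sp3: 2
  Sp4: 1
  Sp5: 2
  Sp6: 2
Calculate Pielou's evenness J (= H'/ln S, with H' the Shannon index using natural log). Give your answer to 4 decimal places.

Total N = 1+1+2+1+2+2 = 9, so the proportions are 0.111111, 0.111111, 0.222222, 0.111111, 0.222222, 0.222222 (working shown to 6 dp, full precision carried).
H' = −Σ pᵢ ln pᵢ = −((-0.244136) + (-0.244136) + (-0.334239) + (-0.244136) + (-0.334239) + (-0.334239)) = 1.735126.
With S = 6 species, ln S = 1.791759, so J = 1.735126/1.791759 = 0.968393, i.e. 0.9684 to 4 decimal places.

0.9684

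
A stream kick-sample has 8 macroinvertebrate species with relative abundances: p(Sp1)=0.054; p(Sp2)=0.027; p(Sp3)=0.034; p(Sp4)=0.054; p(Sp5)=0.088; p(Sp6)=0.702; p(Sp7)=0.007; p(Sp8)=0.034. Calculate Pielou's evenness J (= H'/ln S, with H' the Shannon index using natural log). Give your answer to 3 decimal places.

H' = −Σ pᵢ ln pᵢ = −((-0.15761) + (-0.09752) + (-0.11497) + (-0.15761) + (-0.21388) + (-0.24838) + (-0.03473) + (-0.11497)) = 1.13968 (working shown to 5 dp, full precision carried).
With S = 8 species, ln S = 2.07944, so J = 1.13968/2.07944 = 0.54807, i.e. 0.548 to 3 decimal places.

0.548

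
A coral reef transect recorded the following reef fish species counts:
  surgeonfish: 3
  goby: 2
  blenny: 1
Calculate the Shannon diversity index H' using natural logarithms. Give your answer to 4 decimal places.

1.0114

Total N = 3+2+1 = 6, so the proportions are 0.5, 0.333333, 0.166667 (working shown to 6 dp, full precision carried).
Each pᵢ ln pᵢ term: 0.5×(-0.693147)=-0.346574, 0.333333×(-1.098612)=-0.366204, 0.166667×(-1.791759)=-0.298627.
Sum = -1.011404, so H' = 1.0114.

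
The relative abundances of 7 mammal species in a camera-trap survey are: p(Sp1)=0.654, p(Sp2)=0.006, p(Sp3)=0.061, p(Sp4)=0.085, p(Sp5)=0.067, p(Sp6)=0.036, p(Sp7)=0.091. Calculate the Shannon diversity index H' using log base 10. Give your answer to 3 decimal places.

Each pᵢ log₁₀ pᵢ term (working shown to 5 dp, full precision carried): 0.654×(-0.18442)=-0.12061, 0.006×(-2.22185)=-0.01333, 0.061×(-1.21467)=-0.07409, 0.085×(-1.07058)=-0.09100, 0.067×(-1.17393)=-0.07865, 0.036×(-1.44370)=-0.05197, 0.091×(-1.04096)=-0.09473.
Sum = -0.52439, so H' = 0.524.

0.524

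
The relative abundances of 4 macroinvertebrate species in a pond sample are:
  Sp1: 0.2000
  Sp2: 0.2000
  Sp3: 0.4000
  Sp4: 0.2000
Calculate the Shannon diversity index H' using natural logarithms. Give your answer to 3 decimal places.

1.332

Each pᵢ ln pᵢ term (working shown to 5 dp, full precision carried): 0.2×(-1.60944)=-0.32189, 0.2×(-1.60944)=-0.32189, 0.4×(-0.91629)=-0.36652, 0.2×(-1.60944)=-0.32189.
Sum = -1.33218, so H' = 1.332.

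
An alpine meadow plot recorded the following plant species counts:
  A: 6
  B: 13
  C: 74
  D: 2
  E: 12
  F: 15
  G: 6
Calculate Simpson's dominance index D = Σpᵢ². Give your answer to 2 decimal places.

Total N = 6+13+74+2+12+15+6 = 128, so the proportions are 0.0469, 0.1016, 0.5781, 0.0156, 0.0938, 0.1172, 0.0469 (working shown to 4 dp, full precision carried).
D = 0.0469² + 0.1016² + 0.5781² + 0.0156² + 0.0938² + 0.1172² + 0.0469² = 0.0022 + 0.0103 + 0.3342 + 0.0002 + 0.0088 + 0.0137 + 0.0022 = 0.3717.
To 2 decimal places, D = 0.37.

0.37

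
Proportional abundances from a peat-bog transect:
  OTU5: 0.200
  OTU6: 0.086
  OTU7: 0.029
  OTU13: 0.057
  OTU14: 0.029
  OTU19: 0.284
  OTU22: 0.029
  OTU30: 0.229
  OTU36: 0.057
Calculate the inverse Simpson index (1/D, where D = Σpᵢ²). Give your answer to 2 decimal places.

5.28

D = 0.2² + 0.086² + 0.029² + 0.057² + 0.029² + 0.284² + 0.029² + 0.229² + 0.057² = 0.040000 + 0.007396 + 0.000841 + 0.003249 + 0.000841 + 0.080656 + 0.000841 + 0.052441 + 0.003249 = 0.189514 (working shown to 6 dp, full precision carried).
So 1/D = 5.2767, i.e. 5.28 to 2 decimal places.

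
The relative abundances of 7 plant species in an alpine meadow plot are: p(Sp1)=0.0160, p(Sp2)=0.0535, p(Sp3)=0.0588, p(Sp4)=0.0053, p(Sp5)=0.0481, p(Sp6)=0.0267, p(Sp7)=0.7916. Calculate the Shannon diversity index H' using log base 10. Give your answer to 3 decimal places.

0.367

Each pᵢ log₁₀ pᵢ term (working shown to 5 dp, full precision carried): 0.016×(-1.79588)=-0.02873, 0.0535×(-1.27165)=-0.06803, 0.0588×(-1.23062)=-0.07236, 0.0053×(-2.27572)=-0.01206, 0.0481×(-1.31785)=-0.06339, 0.0267×(-1.57349)=-0.04201, 0.7916×(-0.10149)=-0.08034.
Sum = -0.36693, so H' = 0.367.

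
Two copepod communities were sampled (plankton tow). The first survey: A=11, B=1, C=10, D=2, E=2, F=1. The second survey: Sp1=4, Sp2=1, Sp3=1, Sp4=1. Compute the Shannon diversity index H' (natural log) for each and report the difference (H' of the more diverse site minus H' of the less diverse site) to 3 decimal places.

0.210

The first survey: N=27, proportions 0.40741, 0.03704, 0.37037, 0.07407, 0.07407, 0.03704, giving H' = 1.36342 (working shown to 5 dp, full precision carried).
The second survey: N=7, proportions 0.57143, 0.14286, 0.14286, 0.14286, giving H' = 1.15374.
Difference = |1.36342 − 1.15374| = 0.20968, i.e. 0.210 to 3 decimal places.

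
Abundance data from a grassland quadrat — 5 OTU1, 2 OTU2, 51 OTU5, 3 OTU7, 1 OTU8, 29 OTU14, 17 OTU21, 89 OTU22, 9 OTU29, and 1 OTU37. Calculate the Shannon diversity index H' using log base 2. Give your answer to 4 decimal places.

2.2689

Total N = 5+2+51+3+1+29+17+89+9+1 = 207, so the proportions are 0.024155, 0.009662, 0.246377, 0.014493, 0.004831, 0.140097, 0.082126, 0.429952, 0.043478, 0.004831 (working shown to 6 dp, full precision carried).
Each pᵢ log₂ pᵢ term: 0.024155×(-5.371559)=-0.129748, 0.009662×(-6.693487)=-0.064671, 0.246377×(-2.021062)=-0.497943, 0.014493×(-6.108524)=-0.088529, 0.004831×(-7.693487)=-0.037167, 0.140097×(-2.835506)=-0.397245, 0.082126×(-3.606024)=-0.296147, 0.429952×(-1.217754)=-0.523575, 0.043478×(-4.523562)=-0.196677, 0.004831×(-7.693487)=-0.037167.
Sum = -2.268868, so H' = 2.2689.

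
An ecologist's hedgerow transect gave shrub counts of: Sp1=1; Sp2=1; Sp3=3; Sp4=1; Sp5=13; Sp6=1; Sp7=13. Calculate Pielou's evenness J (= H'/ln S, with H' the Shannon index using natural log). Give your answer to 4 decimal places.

0.7070

Total N = 1+1+3+1+13+1+13 = 33, so the proportions are 0.030303, 0.030303, 0.090909, 0.030303, 0.393939, 0.030303, 0.393939 (working shown to 6 dp, full precision carried).
H' = −Σ pᵢ ln pᵢ = −((-0.105955) + (-0.105955) + (-0.217990) + (-0.105955) + (-0.366977) + (-0.105955) + (-0.366977)) = 1.375765.
With S = 7 species, ln S = 1.945910, so J = 1.375765/1.945910 = 0.707003, i.e. 0.7070 to 4 decimal places.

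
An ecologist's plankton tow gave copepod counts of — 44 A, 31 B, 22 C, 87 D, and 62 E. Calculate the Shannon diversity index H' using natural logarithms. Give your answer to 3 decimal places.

1.500

Total N = 44+31+22+87+62 = 246, so the proportions are 0.17886, 0.12602, 0.08943, 0.35366, 0.25203 (working shown to 5 dp, full precision carried).
Each pᵢ ln pᵢ term: 0.17886×(-1.72114)=-0.30785, 0.12602×(-2.07134)=-0.26102, 0.08943×(-2.41429)=-0.21591, 0.35366×(-1.03942)=-0.36760, 0.25203×(-1.37820)=-0.34735.
Sum = -1.49973, so H' = 1.500.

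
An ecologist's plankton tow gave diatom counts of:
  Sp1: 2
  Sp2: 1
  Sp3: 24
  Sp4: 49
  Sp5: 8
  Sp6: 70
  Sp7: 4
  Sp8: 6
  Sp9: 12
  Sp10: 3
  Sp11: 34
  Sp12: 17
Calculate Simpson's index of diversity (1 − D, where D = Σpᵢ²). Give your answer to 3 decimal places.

Total N = 2+1+24+49+8+70+4+6+12+3+34+17 = 230, so the proportions are 0.0087, 0.00435, 0.10435, 0.21304, 0.03478, 0.30435, 0.01739, 0.02609, 0.05217, 0.01304, 0.14783, 0.07391 (working shown to 5 dp, full precision carried).
D = 0.0087² + 0.00435² + 0.10435² + 0.21304² + 0.03478² + 0.30435² + 0.01739² + 0.02609² + 0.05217² + 0.01304² + 0.14783² + 0.07391² = 0.00008 + 0.00002 + 0.01089 + 0.04539 + 0.00121 + 0.09263 + 0.00030 + 0.00068 + 0.00272 + 0.00017 + 0.02185 + 0.00546 = 0.18140.
So 1 − D = 0.81860, i.e. 0.819 to 3 decimal places.

0.819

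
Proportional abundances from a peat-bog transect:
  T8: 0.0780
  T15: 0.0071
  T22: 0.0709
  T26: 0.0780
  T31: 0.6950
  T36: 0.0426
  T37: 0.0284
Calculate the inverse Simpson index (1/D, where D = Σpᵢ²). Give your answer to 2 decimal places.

D = 0.078² + 0.0071² + 0.0709² + 0.078² + 0.695² + 0.0426² + 0.0284² = 0.00608 + 0.00005 + 0.00503 + 0.00608 + 0.48302 + 0.00181 + 0.00081 = 0.50289 (working shown to 5 dp, full precision carried).
So 1/D = 1.9885, i.e. 1.99 to 2 decimal places.

1.99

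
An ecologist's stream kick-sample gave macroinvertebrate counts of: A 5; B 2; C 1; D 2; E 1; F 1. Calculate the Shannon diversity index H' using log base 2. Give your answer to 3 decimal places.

Total N = 5+2+1+2+1+1 = 12, so the proportions are 0.41667, 0.16667, 0.08333, 0.16667, 0.08333, 0.08333 (working shown to 5 dp, full precision carried).
Each pᵢ log₂ pᵢ term: 0.41667×(-1.26303)=-0.52626, 0.16667×(-2.58496)=-0.43083, 0.08333×(-3.58496)=-0.29875, 0.16667×(-2.58496)=-0.43083, 0.08333×(-3.58496)=-0.29875, 0.08333×(-3.58496)=-0.29875.
Sum = -2.28416, so H' = 2.284.

2.284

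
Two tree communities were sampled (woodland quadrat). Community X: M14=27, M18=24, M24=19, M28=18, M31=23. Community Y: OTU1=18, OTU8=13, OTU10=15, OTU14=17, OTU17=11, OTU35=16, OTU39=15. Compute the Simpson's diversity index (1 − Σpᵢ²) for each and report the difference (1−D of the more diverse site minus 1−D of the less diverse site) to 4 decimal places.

0.0585

Community X: N=111, proportions 0.243243, 0.216216, 0.171171, 0.162162, 0.207207, giving 1−D = 0.795552 (working shown to 6 dp, full precision carried).
Community Y: N=105, proportions 0.171429, 0.12381, 0.142857, 0.161905, 0.104762, 0.152381, 0.142857, giving 1−D = 0.854059.
Difference = |0.795552 − 0.854059| = 0.058507, i.e. 0.0585 to 4 decimal places.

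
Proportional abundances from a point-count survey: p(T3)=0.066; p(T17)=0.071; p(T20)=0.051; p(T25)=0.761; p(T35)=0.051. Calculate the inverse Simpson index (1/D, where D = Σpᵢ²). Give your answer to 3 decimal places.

D = 0.066² + 0.071² + 0.051² + 0.761² + 0.051² = 0.004356 + 0.005041 + 0.002601 + 0.579121 + 0.002601 = 0.593720 (working shown to 6 dp, full precision carried).
So 1/D = 1.68430, i.e. 1.684 to 3 decimal places.

1.684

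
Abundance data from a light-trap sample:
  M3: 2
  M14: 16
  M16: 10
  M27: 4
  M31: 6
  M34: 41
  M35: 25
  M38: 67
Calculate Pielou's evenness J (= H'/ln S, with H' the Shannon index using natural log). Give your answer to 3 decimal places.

0.787

Total N = 2+16+10+4+6+41+25+67 = 171, so the proportions are 0.0117, 0.09357, 0.05848, 0.02339, 0.03509, 0.23977, 0.1462, 0.39181 (working shown to 5 dp, full precision carried).
H' = −Σ pᵢ ln pᵢ = −((-0.05203) + (-0.22167) + (-0.16603) + (-0.08784) + (-0.11754) + (-0.34241) + (-0.28111) + (-0.36712)) = 1.63575.
With S = 8 species, ln S = 2.07944, so J = 1.63575/2.07944 = 0.78663, i.e. 0.787 to 3 decimal places.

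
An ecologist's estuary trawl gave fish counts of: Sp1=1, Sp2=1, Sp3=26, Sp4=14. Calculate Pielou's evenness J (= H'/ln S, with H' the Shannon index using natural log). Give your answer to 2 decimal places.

0.61

Total N = 1+1+26+14 = 42, so the proportions are 0.0238, 0.0238, 0.619, 0.3333 (working shown to 4 dp, full precision carried).
H' = −Σ pᵢ ln pᵢ = −((-0.0890) + (-0.0890) + (-0.2969) + (-0.3662)) = 0.8411.
With S = 4 species, ln S = 1.3863, so J = 0.8411/1.3863 = 0.6067, i.e. 0.61 to 2 decimal places.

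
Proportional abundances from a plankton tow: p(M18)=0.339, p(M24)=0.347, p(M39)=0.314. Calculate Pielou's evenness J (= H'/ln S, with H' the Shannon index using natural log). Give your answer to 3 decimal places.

0.999

H' = −Σ pᵢ ln pᵢ = −((-0.36672) + (-0.36728) + (-0.36373)) = 1.09772 (working shown to 5 dp, full precision carried).
With S = 3 species, ln S = 1.09861, so J = 1.09772/1.09861 = 0.99918, i.e. 0.999 to 3 decimal places.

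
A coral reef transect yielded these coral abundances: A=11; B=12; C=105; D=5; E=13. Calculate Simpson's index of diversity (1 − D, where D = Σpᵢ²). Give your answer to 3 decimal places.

0.461

Total N = 11+12+105+5+13 = 146, so the proportions are 0.07534, 0.08219, 0.71918, 0.03425, 0.08904 (working shown to 5 dp, full precision carried).
D = 0.07534² + 0.08219² + 0.71918² + 0.03425² + 0.08904² = 0.00568 + 0.00676 + 0.51722 + 0.00117 + 0.00793 = 0.53875.
So 1 − D = 0.46125, i.e. 0.461 to 3 decimal places.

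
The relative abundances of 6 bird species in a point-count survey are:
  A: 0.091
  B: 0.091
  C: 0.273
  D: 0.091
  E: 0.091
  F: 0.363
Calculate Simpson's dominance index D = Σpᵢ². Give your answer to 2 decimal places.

0.24

D = 0.091² + 0.091² + 0.273² + 0.091² + 0.091² + 0.363² = 0.0083 + 0.0083 + 0.0745 + 0.0083 + 0.0083 + 0.1318 = 0.2394 (working shown to 4 dp, full precision carried).
To 2 decimal places, D = 0.24.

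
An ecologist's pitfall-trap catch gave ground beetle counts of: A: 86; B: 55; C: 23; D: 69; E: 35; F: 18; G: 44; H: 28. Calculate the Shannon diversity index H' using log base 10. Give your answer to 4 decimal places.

Total N = 86+55+23+69+35+18+44+28 = 358, so the proportions are 0.240223, 0.153631, 0.064246, 0.192737, 0.097765, 0.050279, 0.122905, 0.078212 (working shown to 6 dp, full precision carried).
Each pᵢ log₁₀ pᵢ term: 0.240223×(-0.619385)=-0.148791, 0.153631×(-0.813520)=-0.124982, 0.064246×(-1.192155)=-0.076591, 0.192737×(-0.715034)=-0.137814, 0.097765×(-1.009815)=-0.098725, 0.050279×(-1.298611)=-0.065293, 0.122905×(-0.910430)=-0.111896, 0.078212×(-1.106725)=-0.086559.
Sum = -0.850652, so H' = 0.8507.

0.8507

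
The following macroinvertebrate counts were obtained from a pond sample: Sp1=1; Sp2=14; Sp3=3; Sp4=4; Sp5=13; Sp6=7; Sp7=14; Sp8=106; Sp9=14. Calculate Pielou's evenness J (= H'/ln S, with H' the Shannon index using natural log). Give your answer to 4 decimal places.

0.6440

Total N = 1+14+3+4+13+7+14+106+14 = 176, so the proportions are 0.005682, 0.079545, 0.017045, 0.022727, 0.073864, 0.039773, 0.079545, 0.602273, 0.079545 (working shown to 6 dp, full precision carried).
H' = −Σ pᵢ ln pᵢ = −((-0.029378) + (-0.201363) + (-0.069407) + (-0.086004) + (-0.192454) + (-0.128250) + (-0.201363) + (-0.305379) + (-0.201363)) = 1.414963.
With S = 9 species, ln S = 2.197225, so J = 1.414963/2.197225 = 0.643977, i.e. 0.6440 to 4 decimal places.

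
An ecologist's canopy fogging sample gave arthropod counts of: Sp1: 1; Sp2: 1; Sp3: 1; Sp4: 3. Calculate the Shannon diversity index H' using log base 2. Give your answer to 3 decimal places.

Total N = 1+1+1+3 = 6, so the proportions are 0.16667, 0.16667, 0.16667, 0.5 (working shown to 5 dp, full precision carried).
Each pᵢ log₂ pᵢ term: 0.16667×(-2.58496)=-0.43083, 0.16667×(-2.58496)=-0.43083, 0.16667×(-2.58496)=-0.43083, 0.5×(-1.00000)=-0.50000.
Sum = -1.79248, so H' = 1.792.

1.792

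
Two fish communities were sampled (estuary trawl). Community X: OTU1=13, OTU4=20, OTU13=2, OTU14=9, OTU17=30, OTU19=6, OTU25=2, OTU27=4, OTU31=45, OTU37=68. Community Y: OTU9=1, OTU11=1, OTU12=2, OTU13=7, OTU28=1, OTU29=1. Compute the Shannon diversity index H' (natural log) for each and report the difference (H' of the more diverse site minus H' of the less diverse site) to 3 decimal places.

0.404

Community X: N=199, proportions 0.065327, 0.100503, 0.01005, 0.045226, 0.150754, 0.030151, 0.01005, 0.020101, 0.226131, 0.341709, giving H' = 1.814086 (working shown to 6 dp, full precision carried).
Community Y: N=13, proportions 0.076923, 0.076923, 0.153846, 0.538462, 0.076923, 0.076923, giving H' = 1.410514.
Difference = |1.814086 − 1.410514| = 0.403572, i.e. 0.404 to 3 decimal places.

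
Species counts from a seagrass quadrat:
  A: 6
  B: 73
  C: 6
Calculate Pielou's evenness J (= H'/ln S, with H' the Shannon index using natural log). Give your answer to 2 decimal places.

Total N = 6+73+6 = 85, so the proportions are 0.0706, 0.8588, 0.0706 (working shown to 4 dp, full precision carried).
H' = −Σ pᵢ ln pᵢ = −((-0.1871) + (-0.1307) + (-0.1871)) = 0.5049.
With S = 3 species, ln S = 1.0986, so J = 0.5049/1.0986 = 0.4596, i.e. 0.46 to 2 decimal places.

0.46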